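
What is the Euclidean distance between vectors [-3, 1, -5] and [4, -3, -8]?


d = sqrt(sum of squared differences). (-3-4)^2=49, (1--3)^2=16, (-5--8)^2=9. Sum = 74.

sqrt(74)


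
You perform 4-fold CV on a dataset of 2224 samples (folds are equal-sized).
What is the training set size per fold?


Each validation fold has 2224/4 = 556 samples. Training set = 2224 - 556 = 1668.

1668


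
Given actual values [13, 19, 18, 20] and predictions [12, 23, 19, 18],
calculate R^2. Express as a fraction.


Mean(y) = 35/2. SS_res = 22. SS_tot = 29. R^2 = 1 - 22/(29) = 7/29.

7/29


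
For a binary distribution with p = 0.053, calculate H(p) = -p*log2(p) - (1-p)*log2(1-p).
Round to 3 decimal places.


H = -0.053*log2(0.053) - 0.947*log2(0.947) = 0.299.

0.299


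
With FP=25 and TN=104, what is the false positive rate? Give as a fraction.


FPR = FP / (FP + TN) = 25 / 129 = 25/129.

25/129


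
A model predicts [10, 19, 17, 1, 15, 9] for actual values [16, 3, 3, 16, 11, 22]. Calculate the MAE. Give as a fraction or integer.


MAE = (1/6) * (|16-10|=6 + |3-19|=16 + |3-17|=14 + |16-1|=15 + |11-15|=4 + |22-9|=13). Sum = 68. MAE = 34/3.

34/3


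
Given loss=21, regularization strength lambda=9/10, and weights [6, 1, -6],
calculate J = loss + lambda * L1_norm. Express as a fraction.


L1 norm = sum(|w|) = 13. J = 21 + 9/10 * 13 = 327/10.

327/10


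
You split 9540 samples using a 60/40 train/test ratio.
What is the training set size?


Test set = 9540 * 40% = 3816. Training set = 9540 - 3816 = 5724.

5724


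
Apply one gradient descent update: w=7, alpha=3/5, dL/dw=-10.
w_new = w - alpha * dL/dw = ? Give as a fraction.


w_new = 7 - 3/5 * -10 = 7 - -6 = 13.

13


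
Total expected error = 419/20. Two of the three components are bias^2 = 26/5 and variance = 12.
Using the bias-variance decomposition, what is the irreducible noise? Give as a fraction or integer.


Total error = bias^2 + variance + irreducible noise. So irreducible noise = 419/20 - 26/5 - 12 = 15/4.

15/4


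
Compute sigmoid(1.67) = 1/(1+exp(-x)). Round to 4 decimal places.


sigma(1.67) = 1/(1+e^(-1.67)) = 1/(1+0.188247) = 1/1.188247 = 0.8416.

0.8416


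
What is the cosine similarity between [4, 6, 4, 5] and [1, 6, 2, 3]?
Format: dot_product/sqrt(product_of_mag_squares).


dot = 63. |a|^2 = 93, |b|^2 = 50. cos = 63/sqrt(4650).

63/sqrt(4650)


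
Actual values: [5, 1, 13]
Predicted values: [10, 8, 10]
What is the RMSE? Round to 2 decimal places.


MSE = 27.6667. RMSE = sqrt(27.6667) = 5.26.

5.26


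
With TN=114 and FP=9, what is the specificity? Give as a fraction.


Specificity = TN / (TN + FP) = 114 / 123 = 38/41.

38/41


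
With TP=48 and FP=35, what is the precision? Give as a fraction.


Precision = TP / (TP + FP) = 48 / 83 = 48/83.

48/83


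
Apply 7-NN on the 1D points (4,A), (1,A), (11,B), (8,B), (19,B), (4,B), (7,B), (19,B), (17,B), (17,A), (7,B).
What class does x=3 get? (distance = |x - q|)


Distances: |4-3|=1, |1-3|=2, |11-3|=8, |8-3|=5, |19-3|=16, |4-3|=1, |7-3|=4, |19-3|=16, |17-3|=14, |17-3|=14, |7-3|=4. 7 nearest: (4,A), (4,B), (1,A), (7,B), (7,B), (8,B), (11,B). Counts: {'A': 2, 'B': 5}. Majority class: B.

B


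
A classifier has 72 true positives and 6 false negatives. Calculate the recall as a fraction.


Recall = TP / (TP + FN) = 72 / 78 = 12/13.

12/13


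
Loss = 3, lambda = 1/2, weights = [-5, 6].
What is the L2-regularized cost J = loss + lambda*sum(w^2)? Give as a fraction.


L2 sq norm = sum(w^2) = 61. J = 3 + 1/2 * 61 = 67/2.

67/2


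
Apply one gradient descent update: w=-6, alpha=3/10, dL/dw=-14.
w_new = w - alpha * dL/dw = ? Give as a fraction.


w_new = -6 - 3/10 * -14 = -6 - -21/5 = -9/5.

-9/5


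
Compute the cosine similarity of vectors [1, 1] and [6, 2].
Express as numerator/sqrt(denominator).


dot = 8. |a|^2 = 2, |b|^2 = 40. cos = 8/sqrt(80).

8/sqrt(80)


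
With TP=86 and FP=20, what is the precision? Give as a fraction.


Precision = TP / (TP + FP) = 86 / 106 = 43/53.

43/53


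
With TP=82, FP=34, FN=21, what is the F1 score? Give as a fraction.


Precision = 82/116 = 41/58. Recall = 82/103 = 82/103. F1 = 2*P*R/(P+R) = 164/219.

164/219


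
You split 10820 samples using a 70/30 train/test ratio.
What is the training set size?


Test set = 10820 * 30% = 3246. Training set = 10820 - 3246 = 7574.

7574


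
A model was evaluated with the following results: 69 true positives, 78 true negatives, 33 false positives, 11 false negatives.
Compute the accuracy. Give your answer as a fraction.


Accuracy = (TP + TN) / (TP + TN + FP + FN) = (69 + 78) / 191 = 147/191.

147/191


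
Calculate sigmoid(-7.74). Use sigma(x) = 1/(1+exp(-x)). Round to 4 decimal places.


sigma(-7.74) = 1/(1+e^(7.74)) = 1/(1+2298.472383) = 1/2299.472383 = 0.0004.

0.0004


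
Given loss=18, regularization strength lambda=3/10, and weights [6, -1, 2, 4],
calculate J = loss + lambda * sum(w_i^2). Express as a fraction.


L2 sq norm = sum(w^2) = 57. J = 18 + 3/10 * 57 = 351/10.

351/10


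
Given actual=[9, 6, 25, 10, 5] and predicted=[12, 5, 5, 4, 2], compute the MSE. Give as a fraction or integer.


MSE = (1/5) * ((9-12)^2=9 + (6-5)^2=1 + (25-5)^2=400 + (10-4)^2=36 + (5-2)^2=9). Sum = 455. MSE = 91.

91


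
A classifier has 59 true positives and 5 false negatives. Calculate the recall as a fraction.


Recall = TP / (TP + FN) = 59 / 64 = 59/64.

59/64


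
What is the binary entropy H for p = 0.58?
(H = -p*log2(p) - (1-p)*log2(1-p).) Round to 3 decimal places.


H = -0.58*log2(0.58) - 0.42*log2(0.42) = 0.981.

0.981


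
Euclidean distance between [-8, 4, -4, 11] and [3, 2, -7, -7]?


d = sqrt(sum of squared differences). (-8-3)^2=121, (4-2)^2=4, (-4--7)^2=9, (11--7)^2=324. Sum = 458.

sqrt(458)


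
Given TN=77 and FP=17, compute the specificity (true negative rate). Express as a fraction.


Specificity = TN / (TN + FP) = 77 / 94 = 77/94.

77/94


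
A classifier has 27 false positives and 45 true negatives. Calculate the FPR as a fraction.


FPR = FP / (FP + TN) = 27 / 72 = 3/8.

3/8


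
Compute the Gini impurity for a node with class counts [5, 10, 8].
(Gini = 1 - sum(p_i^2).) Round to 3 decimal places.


Total = 23. Proportions: 5/23, 10/23, 8/23. sum(p_i^2) = 0.3573. Gini = 1 - 0.3573 = 0.6427, which rounds to 0.643.

0.643


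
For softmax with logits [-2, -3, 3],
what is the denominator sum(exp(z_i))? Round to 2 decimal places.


Denom = e^-2=0.1353 + e^-3=0.0498 + e^3=20.0855. Sum = 20.2706, which rounds to 20.27.

20.27


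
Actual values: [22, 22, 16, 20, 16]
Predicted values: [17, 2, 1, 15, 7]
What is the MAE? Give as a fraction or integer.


MAE = (1/5) * (|22-17|=5 + |22-2|=20 + |16-1|=15 + |20-15|=5 + |16-7|=9). Sum = 54. MAE = 54/5.

54/5


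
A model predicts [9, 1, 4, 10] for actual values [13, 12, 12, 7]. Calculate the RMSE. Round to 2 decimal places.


MSE = 52.5000. RMSE = sqrt(52.5000) = 7.25.

7.25


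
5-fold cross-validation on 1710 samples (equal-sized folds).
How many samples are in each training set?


Each validation fold has 1710/5 = 342 samples. Training set = 1710 - 342 = 1368.

1368


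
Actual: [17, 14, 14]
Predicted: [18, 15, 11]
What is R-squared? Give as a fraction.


Mean(y) = 15. SS_res = 11. SS_tot = 6. R^2 = 1 - 11/(6) = -5/6.

-5/6


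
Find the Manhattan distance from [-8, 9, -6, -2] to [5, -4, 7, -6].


d = sum of absolute differences: |-8-5|=13 + |9--4|=13 + |-6-7|=13 + |-2--6|=4 = 43.

43


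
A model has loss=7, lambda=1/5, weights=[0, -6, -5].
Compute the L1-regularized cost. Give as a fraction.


L1 norm = sum(|w|) = 11. J = 7 + 1/5 * 11 = 46/5.

46/5


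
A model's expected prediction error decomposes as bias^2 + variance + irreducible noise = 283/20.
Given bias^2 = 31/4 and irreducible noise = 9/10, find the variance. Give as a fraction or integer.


Total error = bias^2 + variance + irreducible noise. So variance = 283/20 - 31/4 - 9/10 = 11/2.

11/2


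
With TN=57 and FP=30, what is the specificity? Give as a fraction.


Specificity = TN / (TN + FP) = 57 / 87 = 19/29.

19/29


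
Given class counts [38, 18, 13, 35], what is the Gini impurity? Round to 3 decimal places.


Total = 104. Proportions: 38/104, 18/104, 13/104, 35/104. sum(p_i^2) = 0.2923. Gini = 1 - 0.2923 = 0.7077, which rounds to 0.708.

0.708


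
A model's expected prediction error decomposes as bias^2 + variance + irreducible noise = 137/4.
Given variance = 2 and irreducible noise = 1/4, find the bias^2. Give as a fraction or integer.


Total error = bias^2 + variance + irreducible noise. So bias^2 = 137/4 - 2 - 1/4 = 32.

32


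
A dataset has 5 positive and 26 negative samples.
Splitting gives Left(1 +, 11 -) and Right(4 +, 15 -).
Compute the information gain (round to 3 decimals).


H(parent) = 0.6374. H(left) = 0.4138, H(right) = 0.7425. Weighted = (12/31)*0.4138 + (19/31)*0.7425 = 0.6153. IG = 0.6374 - 0.6153 = 0.0221, which rounds to 0.022.

0.022


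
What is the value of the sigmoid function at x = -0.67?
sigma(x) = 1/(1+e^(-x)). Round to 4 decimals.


sigma(-0.67) = 1/(1+e^(0.67)) = 1/(1+1.954237) = 1/2.954237 = 0.3385.

0.3385


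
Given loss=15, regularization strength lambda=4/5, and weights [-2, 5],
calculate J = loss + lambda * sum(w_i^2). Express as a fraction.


L2 sq norm = sum(w^2) = 29. J = 15 + 4/5 * 29 = 191/5.

191/5


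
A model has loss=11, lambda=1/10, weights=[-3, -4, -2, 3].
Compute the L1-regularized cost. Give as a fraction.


L1 norm = sum(|w|) = 12. J = 11 + 1/10 * 12 = 61/5.

61/5


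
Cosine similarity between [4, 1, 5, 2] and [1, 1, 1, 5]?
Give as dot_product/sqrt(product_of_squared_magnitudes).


dot = 20. |a|^2 = 46, |b|^2 = 28. cos = 20/sqrt(1288).

20/sqrt(1288)


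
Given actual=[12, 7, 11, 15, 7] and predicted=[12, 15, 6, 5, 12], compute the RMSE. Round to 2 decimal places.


MSE = 42.8000. RMSE = sqrt(42.8000) = 6.54.

6.54


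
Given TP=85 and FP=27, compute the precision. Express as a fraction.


Precision = TP / (TP + FP) = 85 / 112 = 85/112.

85/112


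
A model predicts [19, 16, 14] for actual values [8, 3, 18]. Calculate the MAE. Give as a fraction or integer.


MAE = (1/3) * (|8-19|=11 + |3-16|=13 + |18-14|=4). Sum = 28. MAE = 28/3.

28/3


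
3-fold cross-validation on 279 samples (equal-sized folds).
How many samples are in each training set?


Each validation fold has 279/3 = 93 samples. Training set = 279 - 93 = 186.

186


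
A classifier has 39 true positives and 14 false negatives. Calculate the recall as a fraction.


Recall = TP / (TP + FN) = 39 / 53 = 39/53.

39/53


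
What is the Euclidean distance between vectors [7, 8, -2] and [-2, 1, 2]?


d = sqrt(sum of squared differences). (7--2)^2=81, (8-1)^2=49, (-2-2)^2=16. Sum = 146.

sqrt(146)


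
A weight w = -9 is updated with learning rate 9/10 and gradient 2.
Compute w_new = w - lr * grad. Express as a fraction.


w_new = -9 - 9/10 * 2 = -9 - 9/5 = -54/5.

-54/5


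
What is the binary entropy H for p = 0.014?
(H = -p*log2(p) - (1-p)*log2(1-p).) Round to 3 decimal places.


H = -0.014*log2(0.014) - 0.986*log2(0.986) = 0.106.

0.106


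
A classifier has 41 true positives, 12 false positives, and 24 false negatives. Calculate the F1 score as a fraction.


Precision = 41/53 = 41/53. Recall = 41/65 = 41/65. F1 = 2*P*R/(P+R) = 41/59.

41/59


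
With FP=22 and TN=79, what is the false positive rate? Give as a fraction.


FPR = FP / (FP + TN) = 22 / 101 = 22/101.

22/101


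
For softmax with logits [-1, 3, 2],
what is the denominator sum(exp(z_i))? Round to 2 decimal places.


Denom = e^-1=0.3679 + e^3=20.0855 + e^2=7.3891. Sum = 27.8425, which rounds to 27.84.

27.84


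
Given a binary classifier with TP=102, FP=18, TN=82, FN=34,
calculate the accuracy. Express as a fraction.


Accuracy = (TP + TN) / (TP + TN + FP + FN) = (102 + 82) / 236 = 46/59.

46/59


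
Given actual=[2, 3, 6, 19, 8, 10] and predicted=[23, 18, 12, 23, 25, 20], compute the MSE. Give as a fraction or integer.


MSE = (1/6) * ((2-23)^2=441 + (3-18)^2=225 + (6-12)^2=36 + (19-23)^2=16 + (8-25)^2=289 + (10-20)^2=100). Sum = 1107. MSE = 369/2.

369/2


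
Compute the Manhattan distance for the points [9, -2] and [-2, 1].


d = sum of absolute differences: |9--2|=11 + |-2-1|=3 = 14.

14


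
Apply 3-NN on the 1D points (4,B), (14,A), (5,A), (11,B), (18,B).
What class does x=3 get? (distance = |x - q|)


Distances: |4-3|=1, |14-3|=11, |5-3|=2, |11-3|=8, |18-3|=15. 3 nearest: (4,B), (5,A), (11,B). Counts: {'B': 2, 'A': 1}. Majority class: B.

B


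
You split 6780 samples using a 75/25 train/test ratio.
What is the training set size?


Test set = 6780 * 25% = 1695. Training set = 6780 - 1695 = 5085.

5085


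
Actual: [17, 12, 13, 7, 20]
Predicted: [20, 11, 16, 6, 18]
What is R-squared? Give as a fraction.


Mean(y) = 69/5. SS_res = 24. SS_tot = 494/5. R^2 = 1 - 24/(494/5) = 187/247.

187/247


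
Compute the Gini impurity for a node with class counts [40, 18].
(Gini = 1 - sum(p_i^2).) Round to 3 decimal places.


Total = 58. Proportions: 40/58, 18/58. sum(p_i^2) = 0.5719. Gini = 1 - 0.5719 = 0.4281, which rounds to 0.428.

0.428


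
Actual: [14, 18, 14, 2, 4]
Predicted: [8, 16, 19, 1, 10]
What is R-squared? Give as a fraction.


Mean(y) = 52/5. SS_res = 102. SS_tot = 976/5. R^2 = 1 - 102/(976/5) = 233/488.

233/488


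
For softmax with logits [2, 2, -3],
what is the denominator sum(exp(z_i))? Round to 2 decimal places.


Denom = e^2=7.3891 + e^2=7.3891 + e^-3=0.0498. Sum = 14.8280, which rounds to 14.83.

14.83


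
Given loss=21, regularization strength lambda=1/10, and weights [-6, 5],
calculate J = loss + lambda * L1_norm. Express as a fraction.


L1 norm = sum(|w|) = 11. J = 21 + 1/10 * 11 = 221/10.

221/10


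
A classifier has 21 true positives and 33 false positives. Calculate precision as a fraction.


Precision = TP / (TP + FP) = 21 / 54 = 7/18.

7/18


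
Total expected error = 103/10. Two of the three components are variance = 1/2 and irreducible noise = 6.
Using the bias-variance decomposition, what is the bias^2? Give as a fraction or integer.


Total error = bias^2 + variance + irreducible noise. So bias^2 = 103/10 - 1/2 - 6 = 19/5.

19/5


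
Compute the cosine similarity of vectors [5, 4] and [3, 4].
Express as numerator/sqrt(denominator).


dot = 31. |a|^2 = 41, |b|^2 = 25. cos = 31/sqrt(1025).

31/sqrt(1025)


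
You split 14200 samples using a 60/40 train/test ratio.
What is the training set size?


Test set = 14200 * 40% = 5680. Training set = 14200 - 5680 = 8520.

8520


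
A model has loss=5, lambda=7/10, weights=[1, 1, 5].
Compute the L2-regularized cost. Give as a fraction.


L2 sq norm = sum(w^2) = 27. J = 5 + 7/10 * 27 = 239/10.

239/10


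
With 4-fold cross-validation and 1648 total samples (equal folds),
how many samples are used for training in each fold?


Each validation fold has 1648/4 = 412 samples. Training set = 1648 - 412 = 1236.

1236


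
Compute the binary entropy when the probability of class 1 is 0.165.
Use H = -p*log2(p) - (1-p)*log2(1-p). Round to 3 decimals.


H = -0.165*log2(0.165) - 0.835*log2(0.835) = 0.646.

0.646


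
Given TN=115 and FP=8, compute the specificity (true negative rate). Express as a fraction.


Specificity = TN / (TN + FP) = 115 / 123 = 115/123.

115/123


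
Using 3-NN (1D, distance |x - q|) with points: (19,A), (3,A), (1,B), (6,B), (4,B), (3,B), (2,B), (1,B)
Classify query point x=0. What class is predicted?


Distances: |19-0|=19, |3-0|=3, |1-0|=1, |6-0|=6, |4-0|=4, |3-0|=3, |2-0|=2, |1-0|=1. 3 nearest: (1,B), (1,B), (2,B). Counts: {'B': 3}. Majority class: B.

B


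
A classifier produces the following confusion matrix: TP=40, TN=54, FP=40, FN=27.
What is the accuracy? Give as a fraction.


Accuracy = (TP + TN) / (TP + TN + FP + FN) = (40 + 54) / 161 = 94/161.

94/161


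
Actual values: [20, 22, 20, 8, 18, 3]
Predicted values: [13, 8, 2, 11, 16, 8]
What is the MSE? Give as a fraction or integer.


MSE = (1/6) * ((20-13)^2=49 + (22-8)^2=196 + (20-2)^2=324 + (8-11)^2=9 + (18-16)^2=4 + (3-8)^2=25). Sum = 607. MSE = 607/6.

607/6


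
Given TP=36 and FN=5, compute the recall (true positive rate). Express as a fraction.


Recall = TP / (TP + FN) = 36 / 41 = 36/41.

36/41


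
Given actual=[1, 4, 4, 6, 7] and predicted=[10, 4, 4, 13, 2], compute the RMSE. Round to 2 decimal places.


MSE = 31.0000. RMSE = sqrt(31.0000) = 5.57.

5.57


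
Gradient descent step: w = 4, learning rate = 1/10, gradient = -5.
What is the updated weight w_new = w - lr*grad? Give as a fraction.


w_new = 4 - 1/10 * -5 = 4 - -1/2 = 9/2.

9/2


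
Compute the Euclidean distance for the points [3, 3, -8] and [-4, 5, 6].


d = sqrt(sum of squared differences). (3--4)^2=49, (3-5)^2=4, (-8-6)^2=196. Sum = 249.

sqrt(249)


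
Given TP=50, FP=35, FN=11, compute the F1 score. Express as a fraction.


Precision = 50/85 = 10/17. Recall = 50/61 = 50/61. F1 = 2*P*R/(P+R) = 50/73.

50/73


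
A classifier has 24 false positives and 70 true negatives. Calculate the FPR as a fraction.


FPR = FP / (FP + TN) = 24 / 94 = 12/47.

12/47


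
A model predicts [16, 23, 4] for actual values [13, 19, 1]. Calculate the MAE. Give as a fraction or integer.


MAE = (1/3) * (|13-16|=3 + |19-23|=4 + |1-4|=3). Sum = 10. MAE = 10/3.

10/3


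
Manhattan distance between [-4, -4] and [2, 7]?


d = sum of absolute differences: |-4-2|=6 + |-4-7|=11 = 17.

17


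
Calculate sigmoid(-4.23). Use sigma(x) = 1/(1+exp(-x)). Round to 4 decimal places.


sigma(-4.23) = 1/(1+e^(4.23)) = 1/(1+68.717232) = 1/69.717232 = 0.0143.

0.0143


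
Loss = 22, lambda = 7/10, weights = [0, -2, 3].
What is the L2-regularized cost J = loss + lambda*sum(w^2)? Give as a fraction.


L2 sq norm = sum(w^2) = 13. J = 22 + 7/10 * 13 = 311/10.

311/10


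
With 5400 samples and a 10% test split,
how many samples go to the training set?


Test set = 5400 * 10% = 540. Training set = 5400 - 540 = 4860.

4860


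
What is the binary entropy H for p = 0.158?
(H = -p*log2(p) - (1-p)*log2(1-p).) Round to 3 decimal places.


H = -0.158*log2(0.158) - 0.842*log2(0.842) = 0.630.

0.630


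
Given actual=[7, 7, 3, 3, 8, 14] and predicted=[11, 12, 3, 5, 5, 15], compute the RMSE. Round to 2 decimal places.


MSE = 9.1667. RMSE = sqrt(9.1667) = 3.03.

3.03


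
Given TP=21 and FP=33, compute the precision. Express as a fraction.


Precision = TP / (TP + FP) = 21 / 54 = 7/18.

7/18


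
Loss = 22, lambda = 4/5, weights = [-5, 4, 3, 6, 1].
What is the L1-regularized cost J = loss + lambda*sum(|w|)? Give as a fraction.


L1 norm = sum(|w|) = 19. J = 22 + 4/5 * 19 = 186/5.

186/5


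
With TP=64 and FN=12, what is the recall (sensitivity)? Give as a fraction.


Recall = TP / (TP + FN) = 64 / 76 = 16/19.

16/19


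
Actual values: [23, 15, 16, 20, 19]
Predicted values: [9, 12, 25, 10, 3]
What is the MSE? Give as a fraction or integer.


MSE = (1/5) * ((23-9)^2=196 + (15-12)^2=9 + (16-25)^2=81 + (20-10)^2=100 + (19-3)^2=256). Sum = 642. MSE = 642/5.

642/5


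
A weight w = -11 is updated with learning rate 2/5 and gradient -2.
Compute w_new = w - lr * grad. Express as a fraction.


w_new = -11 - 2/5 * -2 = -11 - -4/5 = -51/5.

-51/5


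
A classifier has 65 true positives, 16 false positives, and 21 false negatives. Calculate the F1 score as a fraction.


Precision = 65/81 = 65/81. Recall = 65/86 = 65/86. F1 = 2*P*R/(P+R) = 130/167.

130/167


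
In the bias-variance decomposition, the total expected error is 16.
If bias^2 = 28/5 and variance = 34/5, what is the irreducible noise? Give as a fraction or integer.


Total error = bias^2 + variance + irreducible noise. So irreducible noise = 16 - 28/5 - 34/5 = 18/5.

18/5


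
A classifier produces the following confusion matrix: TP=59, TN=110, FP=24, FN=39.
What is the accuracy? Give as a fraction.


Accuracy = (TP + TN) / (TP + TN + FP + FN) = (59 + 110) / 232 = 169/232.

169/232


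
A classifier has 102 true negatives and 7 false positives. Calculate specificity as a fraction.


Specificity = TN / (TN + FP) = 102 / 109 = 102/109.

102/109


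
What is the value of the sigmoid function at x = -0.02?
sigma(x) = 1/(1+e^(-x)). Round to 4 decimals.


sigma(-0.02) = 1/(1+e^(0.02)) = 1/(1+1.020201) = 1/2.020201 = 0.4950.

0.4950


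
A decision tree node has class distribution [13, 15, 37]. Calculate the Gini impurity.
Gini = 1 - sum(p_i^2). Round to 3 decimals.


Total = 65. Proportions: 13/65, 15/65, 37/65. sum(p_i^2) = 0.4173. Gini = 1 - 0.4173 = 0.5827, which rounds to 0.583.

0.583


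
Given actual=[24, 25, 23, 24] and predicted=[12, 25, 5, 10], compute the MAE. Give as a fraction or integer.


MAE = (1/4) * (|24-12|=12 + |25-25|=0 + |23-5|=18 + |24-10|=14). Sum = 44. MAE = 11.

11


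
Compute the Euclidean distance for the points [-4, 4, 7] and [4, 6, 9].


d = sqrt(sum of squared differences). (-4-4)^2=64, (4-6)^2=4, (7-9)^2=4. Sum = 72.

sqrt(72)


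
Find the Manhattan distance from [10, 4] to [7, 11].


d = sum of absolute differences: |10-7|=3 + |4-11|=7 = 10.

10


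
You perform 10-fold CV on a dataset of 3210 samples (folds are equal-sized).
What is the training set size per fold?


Each validation fold has 3210/10 = 321 samples. Training set = 3210 - 321 = 2889.

2889


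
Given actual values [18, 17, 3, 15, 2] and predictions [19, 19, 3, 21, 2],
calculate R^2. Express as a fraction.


Mean(y) = 11. SS_res = 41. SS_tot = 246. R^2 = 1 - 41/(246) = 5/6.

5/6


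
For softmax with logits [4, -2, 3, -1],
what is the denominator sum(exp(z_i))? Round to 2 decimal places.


Denom = e^4=54.5982 + e^-2=0.1353 + e^3=20.0855 + e^-1=0.3679. Sum = 75.1869, which rounds to 75.19.

75.19


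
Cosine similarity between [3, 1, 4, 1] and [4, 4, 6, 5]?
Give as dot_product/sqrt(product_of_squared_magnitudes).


dot = 45. |a|^2 = 27, |b|^2 = 93. cos = 45/sqrt(2511).

45/sqrt(2511)


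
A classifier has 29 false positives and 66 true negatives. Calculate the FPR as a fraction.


FPR = FP / (FP + TN) = 29 / 95 = 29/95.

29/95


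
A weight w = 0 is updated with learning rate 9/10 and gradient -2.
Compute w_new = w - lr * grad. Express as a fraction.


w_new = 0 - 9/10 * -2 = 0 - -9/5 = 9/5.

9/5


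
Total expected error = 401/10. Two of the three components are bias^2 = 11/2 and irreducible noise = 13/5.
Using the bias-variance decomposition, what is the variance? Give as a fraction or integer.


Total error = bias^2 + variance + irreducible noise. So variance = 401/10 - 11/2 - 13/5 = 32.

32


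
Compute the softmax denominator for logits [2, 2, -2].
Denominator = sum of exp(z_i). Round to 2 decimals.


Denom = e^2=7.3891 + e^2=7.3891 + e^-2=0.1353. Sum = 14.9135, which rounds to 14.91.

14.91


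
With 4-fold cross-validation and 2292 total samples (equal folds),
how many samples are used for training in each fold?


Each validation fold has 2292/4 = 573 samples. Training set = 2292 - 573 = 1719.

1719


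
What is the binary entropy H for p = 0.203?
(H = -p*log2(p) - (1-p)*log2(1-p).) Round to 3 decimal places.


H = -0.203*log2(0.203) - 0.797*log2(0.797) = 0.728.

0.728


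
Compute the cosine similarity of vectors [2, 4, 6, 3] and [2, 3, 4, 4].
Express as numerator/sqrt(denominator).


dot = 52. |a|^2 = 65, |b|^2 = 45. cos = 52/sqrt(2925).

52/sqrt(2925)


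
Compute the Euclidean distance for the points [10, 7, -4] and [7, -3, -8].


d = sqrt(sum of squared differences). (10-7)^2=9, (7--3)^2=100, (-4--8)^2=16. Sum = 125.

sqrt(125)


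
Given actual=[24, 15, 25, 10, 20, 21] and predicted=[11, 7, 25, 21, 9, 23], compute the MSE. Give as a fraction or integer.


MSE = (1/6) * ((24-11)^2=169 + (15-7)^2=64 + (25-25)^2=0 + (10-21)^2=121 + (20-9)^2=121 + (21-23)^2=4). Sum = 479. MSE = 479/6.

479/6


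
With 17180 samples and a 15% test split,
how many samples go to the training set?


Test set = 17180 * 15% = 2577. Training set = 17180 - 2577 = 14603.

14603


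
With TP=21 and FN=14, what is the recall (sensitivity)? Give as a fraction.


Recall = TP / (TP + FN) = 21 / 35 = 3/5.

3/5


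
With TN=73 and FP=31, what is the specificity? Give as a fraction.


Specificity = TN / (TN + FP) = 73 / 104 = 73/104.

73/104


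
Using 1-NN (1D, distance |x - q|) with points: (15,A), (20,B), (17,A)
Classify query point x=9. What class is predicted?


Distances: |15-9|=6, |20-9|=11, |17-9|=8. 1 nearest: (15,A). Counts: {'A': 1}. Majority class: A.

A


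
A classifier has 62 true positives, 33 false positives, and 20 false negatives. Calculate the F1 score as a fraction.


Precision = 62/95 = 62/95. Recall = 62/82 = 31/41. F1 = 2*P*R/(P+R) = 124/177.

124/177


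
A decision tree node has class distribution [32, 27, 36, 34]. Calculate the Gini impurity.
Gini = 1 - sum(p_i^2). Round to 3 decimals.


Total = 129. Proportions: 32/129, 27/129, 36/129, 34/129. sum(p_i^2) = 0.2527. Gini = 1 - 0.2527 = 0.7473, which rounds to 0.747.

0.747


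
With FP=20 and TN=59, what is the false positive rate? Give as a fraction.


FPR = FP / (FP + TN) = 20 / 79 = 20/79.

20/79


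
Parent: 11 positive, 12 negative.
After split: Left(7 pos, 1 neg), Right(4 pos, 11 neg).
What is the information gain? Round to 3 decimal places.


H(parent) = 0.9986. H(left) = 0.5436, H(right) = 0.8366. Weighted = (8/23)*0.5436 + (15/23)*0.8366 = 0.7347. IG = 0.9986 - 0.7347 = 0.2639, which rounds to 0.264.

0.264


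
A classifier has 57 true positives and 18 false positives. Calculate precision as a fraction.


Precision = TP / (TP + FP) = 57 / 75 = 19/25.

19/25


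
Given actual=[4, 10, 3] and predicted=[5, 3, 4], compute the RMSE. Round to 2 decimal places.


MSE = 17.0000. RMSE = sqrt(17.0000) = 4.12.

4.12


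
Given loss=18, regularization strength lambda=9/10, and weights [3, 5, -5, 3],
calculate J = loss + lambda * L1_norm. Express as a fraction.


L1 norm = sum(|w|) = 16. J = 18 + 9/10 * 16 = 162/5.

162/5


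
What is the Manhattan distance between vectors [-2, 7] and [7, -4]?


d = sum of absolute differences: |-2-7|=9 + |7--4|=11 = 20.

20


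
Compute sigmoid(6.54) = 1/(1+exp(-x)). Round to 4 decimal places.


sigma(6.54) = 1/(1+e^(-6.54)) = 1/(1+0.001444) = 1/1.001444 = 0.9986.

0.9986


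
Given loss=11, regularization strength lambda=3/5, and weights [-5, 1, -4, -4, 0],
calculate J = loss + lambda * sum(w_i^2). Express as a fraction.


L2 sq norm = sum(w^2) = 58. J = 11 + 3/5 * 58 = 229/5.

229/5


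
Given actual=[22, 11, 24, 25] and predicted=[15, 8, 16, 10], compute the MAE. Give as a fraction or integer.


MAE = (1/4) * (|22-15|=7 + |11-8|=3 + |24-16|=8 + |25-10|=15). Sum = 33. MAE = 33/4.

33/4


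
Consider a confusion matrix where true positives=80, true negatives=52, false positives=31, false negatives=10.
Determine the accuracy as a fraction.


Accuracy = (TP + TN) / (TP + TN + FP + FN) = (80 + 52) / 173 = 132/173.

132/173


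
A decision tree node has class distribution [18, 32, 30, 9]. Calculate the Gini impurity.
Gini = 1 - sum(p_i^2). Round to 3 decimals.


Total = 89. Proportions: 18/89, 32/89, 30/89, 9/89. sum(p_i^2) = 0.2940. Gini = 1 - 0.2940 = 0.7060, which rounds to 0.706.

0.706


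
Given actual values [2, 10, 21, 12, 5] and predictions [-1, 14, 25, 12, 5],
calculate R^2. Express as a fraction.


Mean(y) = 10. SS_res = 41. SS_tot = 214. R^2 = 1 - 41/(214) = 173/214.

173/214


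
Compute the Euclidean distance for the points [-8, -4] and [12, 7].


d = sqrt(sum of squared differences). (-8-12)^2=400, (-4-7)^2=121. Sum = 521.

sqrt(521)


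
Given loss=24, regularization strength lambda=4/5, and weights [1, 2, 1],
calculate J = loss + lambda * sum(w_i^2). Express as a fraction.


L2 sq norm = sum(w^2) = 6. J = 24 + 4/5 * 6 = 144/5.

144/5


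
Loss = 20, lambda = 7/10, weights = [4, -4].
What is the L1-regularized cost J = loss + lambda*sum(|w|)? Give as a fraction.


L1 norm = sum(|w|) = 8. J = 20 + 7/10 * 8 = 128/5.

128/5


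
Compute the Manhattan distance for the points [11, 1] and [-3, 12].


d = sum of absolute differences: |11--3|=14 + |1-12|=11 = 25.

25


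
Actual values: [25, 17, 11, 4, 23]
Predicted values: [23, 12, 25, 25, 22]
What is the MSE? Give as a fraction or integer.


MSE = (1/5) * ((25-23)^2=4 + (17-12)^2=25 + (11-25)^2=196 + (4-25)^2=441 + (23-22)^2=1). Sum = 667. MSE = 667/5.

667/5


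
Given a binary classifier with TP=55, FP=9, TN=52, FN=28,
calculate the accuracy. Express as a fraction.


Accuracy = (TP + TN) / (TP + TN + FP + FN) = (55 + 52) / 144 = 107/144.

107/144


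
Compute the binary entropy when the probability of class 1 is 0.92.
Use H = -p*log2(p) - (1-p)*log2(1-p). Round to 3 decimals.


H = -0.92*log2(0.92) - 0.08*log2(0.08) = 0.402.

0.402


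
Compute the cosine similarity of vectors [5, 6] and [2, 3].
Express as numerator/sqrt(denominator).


dot = 28. |a|^2 = 61, |b|^2 = 13. cos = 28/sqrt(793).

28/sqrt(793)


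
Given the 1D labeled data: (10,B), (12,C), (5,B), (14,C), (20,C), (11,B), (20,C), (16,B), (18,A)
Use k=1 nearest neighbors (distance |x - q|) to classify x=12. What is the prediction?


Distances: |10-12|=2, |12-12|=0, |5-12|=7, |14-12|=2, |20-12|=8, |11-12|=1, |20-12|=8, |16-12|=4, |18-12|=6. 1 nearest: (12,C). Counts: {'C': 1}. Majority class: C.

C


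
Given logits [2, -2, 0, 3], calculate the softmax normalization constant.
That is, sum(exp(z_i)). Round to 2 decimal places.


Denom = e^2=7.3891 + e^-2=0.1353 + e^0=1.0000 + e^3=20.0855. Sum = 28.6099, which rounds to 28.61.

28.61


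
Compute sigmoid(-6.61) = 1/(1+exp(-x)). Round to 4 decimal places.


sigma(-6.61) = 1/(1+e^(6.61)) = 1/(1+742.483019) = 1/743.483019 = 0.0013.

0.0013


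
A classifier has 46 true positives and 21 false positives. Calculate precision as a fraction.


Precision = TP / (TP + FP) = 46 / 67 = 46/67.

46/67


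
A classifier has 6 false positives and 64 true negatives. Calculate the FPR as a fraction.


FPR = FP / (FP + TN) = 6 / 70 = 3/35.

3/35


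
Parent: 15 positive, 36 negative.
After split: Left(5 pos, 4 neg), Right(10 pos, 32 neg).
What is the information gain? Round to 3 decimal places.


H(parent) = 0.8740. H(left) = 0.9911, H(right) = 0.7919. Weighted = (9/51)*0.9911 + (42/51)*0.7919 = 0.8271. IG = 0.8740 - 0.8271 = 0.0469, which rounds to 0.047.

0.047


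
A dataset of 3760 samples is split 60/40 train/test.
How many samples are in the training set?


Test set = 3760 * 40% = 1504. Training set = 3760 - 1504 = 2256.

2256


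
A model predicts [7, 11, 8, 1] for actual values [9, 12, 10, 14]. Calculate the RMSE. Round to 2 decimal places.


MSE = 44.5000. RMSE = sqrt(44.5000) = 6.67.

6.67


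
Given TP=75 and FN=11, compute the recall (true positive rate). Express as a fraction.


Recall = TP / (TP + FN) = 75 / 86 = 75/86.

75/86


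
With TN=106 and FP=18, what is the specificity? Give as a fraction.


Specificity = TN / (TN + FP) = 106 / 124 = 53/62.

53/62


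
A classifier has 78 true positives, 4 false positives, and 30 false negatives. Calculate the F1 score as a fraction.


Precision = 78/82 = 39/41. Recall = 78/108 = 13/18. F1 = 2*P*R/(P+R) = 78/95.

78/95


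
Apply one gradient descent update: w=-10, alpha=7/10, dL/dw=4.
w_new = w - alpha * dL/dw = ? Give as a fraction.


w_new = -10 - 7/10 * 4 = -10 - 14/5 = -64/5.

-64/5


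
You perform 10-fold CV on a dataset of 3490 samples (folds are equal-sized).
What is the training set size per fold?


Each validation fold has 3490/10 = 349 samples. Training set = 3490 - 349 = 3141.

3141


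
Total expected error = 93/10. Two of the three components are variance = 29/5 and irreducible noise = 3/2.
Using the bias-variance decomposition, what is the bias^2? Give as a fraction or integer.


Total error = bias^2 + variance + irreducible noise. So bias^2 = 93/10 - 29/5 - 3/2 = 2.

2


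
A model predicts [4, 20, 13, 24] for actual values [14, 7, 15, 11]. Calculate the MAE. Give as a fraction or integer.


MAE = (1/4) * (|14-4|=10 + |7-20|=13 + |15-13|=2 + |11-24|=13). Sum = 38. MAE = 19/2.

19/2


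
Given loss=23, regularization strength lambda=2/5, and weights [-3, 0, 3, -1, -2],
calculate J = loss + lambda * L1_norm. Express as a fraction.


L1 norm = sum(|w|) = 9. J = 23 + 2/5 * 9 = 133/5.

133/5


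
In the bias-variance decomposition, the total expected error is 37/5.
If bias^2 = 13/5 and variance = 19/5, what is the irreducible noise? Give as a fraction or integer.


Total error = bias^2 + variance + irreducible noise. So irreducible noise = 37/5 - 13/5 - 19/5 = 1.

1


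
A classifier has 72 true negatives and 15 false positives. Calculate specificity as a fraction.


Specificity = TN / (TN + FP) = 72 / 87 = 24/29.

24/29


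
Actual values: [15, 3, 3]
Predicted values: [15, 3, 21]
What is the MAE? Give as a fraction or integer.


MAE = (1/3) * (|15-15|=0 + |3-3|=0 + |3-21|=18). Sum = 18. MAE = 6.

6


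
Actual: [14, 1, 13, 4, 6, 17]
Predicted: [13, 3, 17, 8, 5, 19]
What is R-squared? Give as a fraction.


Mean(y) = 55/6. SS_res = 42. SS_tot = 1217/6. R^2 = 1 - 42/(1217/6) = 965/1217.

965/1217


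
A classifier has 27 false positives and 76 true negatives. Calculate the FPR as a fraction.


FPR = FP / (FP + TN) = 27 / 103 = 27/103.

27/103


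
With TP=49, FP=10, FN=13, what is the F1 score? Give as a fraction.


Precision = 49/59 = 49/59. Recall = 49/62 = 49/62. F1 = 2*P*R/(P+R) = 98/121.

98/121


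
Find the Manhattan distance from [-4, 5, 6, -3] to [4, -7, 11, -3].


d = sum of absolute differences: |-4-4|=8 + |5--7|=12 + |6-11|=5 + |-3--3|=0 = 25.

25


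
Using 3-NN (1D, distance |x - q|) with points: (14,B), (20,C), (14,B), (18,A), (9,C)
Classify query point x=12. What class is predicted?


Distances: |14-12|=2, |20-12|=8, |14-12|=2, |18-12|=6, |9-12|=3. 3 nearest: (14,B), (14,B), (9,C). Counts: {'B': 2, 'C': 1}. Majority class: B.

B


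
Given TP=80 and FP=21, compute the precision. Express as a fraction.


Precision = TP / (TP + FP) = 80 / 101 = 80/101.

80/101


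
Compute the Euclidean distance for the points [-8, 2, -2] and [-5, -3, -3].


d = sqrt(sum of squared differences). (-8--5)^2=9, (2--3)^2=25, (-2--3)^2=1. Sum = 35.

sqrt(35)


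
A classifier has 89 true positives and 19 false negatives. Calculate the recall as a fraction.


Recall = TP / (TP + FN) = 89 / 108 = 89/108.

89/108


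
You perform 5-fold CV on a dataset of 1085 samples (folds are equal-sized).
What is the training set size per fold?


Each validation fold has 1085/5 = 217 samples. Training set = 1085 - 217 = 868.

868


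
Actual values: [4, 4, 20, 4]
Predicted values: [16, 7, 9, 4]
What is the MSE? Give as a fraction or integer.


MSE = (1/4) * ((4-16)^2=144 + (4-7)^2=9 + (20-9)^2=121 + (4-4)^2=0). Sum = 274. MSE = 137/2.

137/2


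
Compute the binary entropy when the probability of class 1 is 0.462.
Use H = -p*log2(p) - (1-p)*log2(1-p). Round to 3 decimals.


H = -0.462*log2(0.462) - 0.538*log2(0.538) = 0.996.

0.996


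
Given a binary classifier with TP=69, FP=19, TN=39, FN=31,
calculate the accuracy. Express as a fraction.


Accuracy = (TP + TN) / (TP + TN + FP + FN) = (69 + 39) / 158 = 54/79.

54/79


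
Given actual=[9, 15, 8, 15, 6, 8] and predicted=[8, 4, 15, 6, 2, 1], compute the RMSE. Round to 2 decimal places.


MSE = 52.8333. RMSE = sqrt(52.8333) = 7.27.

7.27


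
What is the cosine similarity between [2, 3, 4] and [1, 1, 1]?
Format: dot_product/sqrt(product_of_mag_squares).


dot = 9. |a|^2 = 29, |b|^2 = 3. cos = 9/sqrt(87).

9/sqrt(87)


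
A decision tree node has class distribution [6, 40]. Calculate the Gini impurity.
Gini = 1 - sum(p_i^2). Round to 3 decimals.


Total = 46. Proportions: 6/46, 40/46. sum(p_i^2) = 0.7732. Gini = 1 - 0.7732 = 0.2268, which rounds to 0.227.

0.227


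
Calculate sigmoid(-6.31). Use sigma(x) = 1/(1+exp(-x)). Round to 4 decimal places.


sigma(-6.31) = 1/(1+e^(6.31)) = 1/(1+550.044949) = 1/551.044949 = 0.0018.

0.0018


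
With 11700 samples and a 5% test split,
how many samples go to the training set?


Test set = 11700 * 5% = 585. Training set = 11700 - 585 = 11115.

11115


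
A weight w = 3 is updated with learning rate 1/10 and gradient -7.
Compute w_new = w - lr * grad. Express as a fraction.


w_new = 3 - 1/10 * -7 = 3 - -7/10 = 37/10.

37/10


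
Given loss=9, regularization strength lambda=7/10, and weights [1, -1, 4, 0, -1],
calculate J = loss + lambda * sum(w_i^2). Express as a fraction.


L2 sq norm = sum(w^2) = 19. J = 9 + 7/10 * 19 = 223/10.

223/10


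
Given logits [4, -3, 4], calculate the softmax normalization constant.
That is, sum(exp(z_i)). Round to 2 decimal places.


Denom = e^4=54.5982 + e^-3=0.0498 + e^4=54.5982. Sum = 109.2462, which rounds to 109.25.

109.25


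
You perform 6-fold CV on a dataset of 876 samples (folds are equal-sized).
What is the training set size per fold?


Each validation fold has 876/6 = 146 samples. Training set = 876 - 146 = 730.

730


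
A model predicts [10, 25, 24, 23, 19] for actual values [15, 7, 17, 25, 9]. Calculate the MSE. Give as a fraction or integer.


MSE = (1/5) * ((15-10)^2=25 + (7-25)^2=324 + (17-24)^2=49 + (25-23)^2=4 + (9-19)^2=100). Sum = 502. MSE = 502/5.

502/5


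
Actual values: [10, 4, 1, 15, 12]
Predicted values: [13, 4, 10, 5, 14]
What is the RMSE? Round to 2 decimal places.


MSE = 38.8000. RMSE = sqrt(38.8000) = 6.23.

6.23


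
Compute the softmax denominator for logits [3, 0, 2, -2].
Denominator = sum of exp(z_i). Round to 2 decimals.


Denom = e^3=20.0855 + e^0=1.0000 + e^2=7.3891 + e^-2=0.1353. Sum = 28.6099, which rounds to 28.61.

28.61


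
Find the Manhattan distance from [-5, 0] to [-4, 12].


d = sum of absolute differences: |-5--4|=1 + |0-12|=12 = 13.

13


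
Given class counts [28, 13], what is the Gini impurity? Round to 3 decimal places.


Total = 41. Proportions: 28/41, 13/41. sum(p_i^2) = 0.5669. Gini = 1 - 0.5669 = 0.4331, which rounds to 0.433.

0.433


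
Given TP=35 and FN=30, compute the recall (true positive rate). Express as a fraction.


Recall = TP / (TP + FN) = 35 / 65 = 7/13.

7/13


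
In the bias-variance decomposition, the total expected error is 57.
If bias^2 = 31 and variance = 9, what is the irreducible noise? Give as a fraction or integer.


Total error = bias^2 + variance + irreducible noise. So irreducible noise = 57 - 31 - 9 = 17.

17


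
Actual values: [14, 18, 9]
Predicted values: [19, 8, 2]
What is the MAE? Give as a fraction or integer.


MAE = (1/3) * (|14-19|=5 + |18-8|=10 + |9-2|=7). Sum = 22. MAE = 22/3.

22/3


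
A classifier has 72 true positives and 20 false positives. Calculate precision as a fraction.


Precision = TP / (TP + FP) = 72 / 92 = 18/23.

18/23


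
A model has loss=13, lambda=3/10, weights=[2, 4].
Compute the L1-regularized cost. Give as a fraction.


L1 norm = sum(|w|) = 6. J = 13 + 3/10 * 6 = 74/5.

74/5


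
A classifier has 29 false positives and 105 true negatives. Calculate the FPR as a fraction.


FPR = FP / (FP + TN) = 29 / 134 = 29/134.

29/134
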